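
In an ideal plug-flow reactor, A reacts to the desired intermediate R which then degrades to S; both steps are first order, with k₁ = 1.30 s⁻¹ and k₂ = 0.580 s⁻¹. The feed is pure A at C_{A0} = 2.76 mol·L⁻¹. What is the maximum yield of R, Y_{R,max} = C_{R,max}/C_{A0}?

0.522

At the optimum, C_{R,max}/C_{A0} = (k₁/k₂)^[k₂/(k₂−k₁)].
= (1.30/0.580)^(0.580/(0.580−1.30)) = (2.241)^(-0.8056) = 0.5220.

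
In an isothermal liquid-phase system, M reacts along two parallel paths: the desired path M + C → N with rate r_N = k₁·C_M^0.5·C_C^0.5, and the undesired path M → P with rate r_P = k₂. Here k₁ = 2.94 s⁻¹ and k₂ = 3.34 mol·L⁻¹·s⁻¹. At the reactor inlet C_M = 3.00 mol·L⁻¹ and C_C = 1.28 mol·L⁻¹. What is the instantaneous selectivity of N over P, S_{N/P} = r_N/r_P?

1.72

S_{N/P} = r_N/r_P = (k₁·C_M^0.5·C_C^0.5)/(k₂) = (k₁/k₂)·C_M^0.5·C_C^0.5.
= (2.94×3.000^0.5×1.280^0.5) / (3.34) = 5.761/3.340 = 1.72.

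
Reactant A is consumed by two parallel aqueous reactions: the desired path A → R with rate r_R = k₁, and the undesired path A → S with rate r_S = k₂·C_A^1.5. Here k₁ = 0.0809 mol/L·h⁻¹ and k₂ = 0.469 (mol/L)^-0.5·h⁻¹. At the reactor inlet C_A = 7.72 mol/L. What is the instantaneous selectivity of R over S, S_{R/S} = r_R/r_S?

S_{R/S} = r_R/r_S = (k₁)/(k₂·C_A^1.5) = (k₁/k₂)·C_A^-1.5.
= (0.0809) / (0.469×7.720^1.5) = 0.08090/10.06 = 0.00804.

0.00804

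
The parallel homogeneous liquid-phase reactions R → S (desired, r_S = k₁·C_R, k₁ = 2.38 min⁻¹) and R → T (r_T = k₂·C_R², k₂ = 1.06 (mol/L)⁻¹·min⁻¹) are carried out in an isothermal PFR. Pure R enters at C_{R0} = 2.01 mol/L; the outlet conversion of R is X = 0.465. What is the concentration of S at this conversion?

0.557 mol/L

C_R = C_{R0}(1−X) = 1.075 mol/L.
Along a PFR/batch, dC_S/dC_R = −r_S/(r_S+r_T) = −k₁/(k₁+k₂·C_R).
Integrating from C_{R0} to C_R: C_S = (2.38/1.06)·ln[(2.38+1.06·2.01)/(2.38+1.06·1.08)] = 2.245·ln(4.511/3.520) = 0.5568 mol/L.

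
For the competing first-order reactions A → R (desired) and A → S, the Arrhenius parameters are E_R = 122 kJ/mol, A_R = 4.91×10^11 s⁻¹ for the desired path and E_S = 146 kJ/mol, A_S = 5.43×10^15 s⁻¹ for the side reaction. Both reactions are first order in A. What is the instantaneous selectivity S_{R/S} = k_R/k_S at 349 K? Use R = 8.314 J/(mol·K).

0.354

k_R/k_S = (A_R/A_S)·exp[−(E_R−E_S)/(RT)] = (A_R/A_S)·exp[(E_S−E_R)/(RT)].
(E_S−E_R)/(RT) = (146−122)×10³/(8.314×349) = 24000/2902 = 8.271.
k_R/k_S = (4.91×10^11/5.43×10^15)·exp(8.271) = 9.042×10^-5 × 3910 = 0.354.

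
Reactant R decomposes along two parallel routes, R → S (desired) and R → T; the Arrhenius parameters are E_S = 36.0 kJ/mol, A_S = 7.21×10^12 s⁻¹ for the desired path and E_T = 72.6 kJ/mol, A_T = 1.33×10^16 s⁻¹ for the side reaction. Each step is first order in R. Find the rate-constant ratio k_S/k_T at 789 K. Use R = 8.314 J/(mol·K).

0.144

k_S/k_T = (A_S/A_T)·exp[−(E_S−E_T)/(RT)] = (A_S/A_T)·exp[(E_T−E_S)/(RT)].
(E_T−E_S)/(RT) = (72.6−36.0)×10³/(8.314×789) = 36600/6560 = 5.579.
k_S/k_T = (7.21×10^12/1.33×10^16)·exp(5.579) = 5.421×10^-4 × 264.9 = 0.144.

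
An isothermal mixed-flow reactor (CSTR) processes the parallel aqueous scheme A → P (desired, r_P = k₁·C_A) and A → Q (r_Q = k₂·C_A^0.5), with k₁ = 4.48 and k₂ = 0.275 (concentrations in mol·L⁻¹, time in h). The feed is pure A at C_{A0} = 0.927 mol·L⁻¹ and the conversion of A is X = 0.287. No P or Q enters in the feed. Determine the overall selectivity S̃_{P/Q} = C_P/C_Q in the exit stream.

Exit C_A = C_{A0}(1−X) = 0.927×0.713 = 0.6610 mol·L⁻¹.
Rates in a CSTR are evaluated at the outlet concentration: r_P = 4.48×0.6610 = 2.961, r_Q = 0.275×0.6610^0.5 = 0.2236.
Overall selectivity = C_P/C_Q = r_Pτ/(r_Qτ) = r_P/r_Q = 13.2.

13.2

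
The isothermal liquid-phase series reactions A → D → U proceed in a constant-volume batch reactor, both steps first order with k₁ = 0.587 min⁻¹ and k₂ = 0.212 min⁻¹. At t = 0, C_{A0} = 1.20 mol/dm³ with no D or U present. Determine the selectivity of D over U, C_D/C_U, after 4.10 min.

The intermediate concentration in a first-order A→B→C sequence is C_D = k₁C_{A0}(e^(−k₁t) − e^(−k₂t))/(k₂−k₁).
e^(−k₁t) = e^(−0.587×4.10) = e^(−2.407) = 0.09011; e^(−k₂t) = e^(−0.8692) = 0.4193.
C_D = 0.587×1.20/(0.212−0.587) × (0.09011−0.4193) = (-1.878)×(-0.3292) = 0.6183 mol/dm³.
C_A = C_{A0}e^(−k₁t) = 0.1081 mol/dm³, so C_U = C_{A0}−C_A−C_D = 0.4735 mol/dm³; C_D/C_U = 1.31.

1.31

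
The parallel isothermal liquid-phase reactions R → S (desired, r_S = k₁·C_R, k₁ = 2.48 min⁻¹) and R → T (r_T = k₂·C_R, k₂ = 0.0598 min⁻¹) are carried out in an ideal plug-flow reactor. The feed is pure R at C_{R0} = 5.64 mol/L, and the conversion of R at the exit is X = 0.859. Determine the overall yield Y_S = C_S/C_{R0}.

C_R = C_{R0}(1−X) = 0.7952 mol/L.
Both paths are first order in R, so the instantaneous fraction to S is constant: dC_S/d(−C_R) = k₁/(k₁+k₂) = 0.9765.
C_S = 0.9765·(C_{R0}−C_R) = 0.9765×4.845 = 4.73 mol/L.
Y_S = C_S/C_{R0} = 4.731/5.64 = 0.839.

0.839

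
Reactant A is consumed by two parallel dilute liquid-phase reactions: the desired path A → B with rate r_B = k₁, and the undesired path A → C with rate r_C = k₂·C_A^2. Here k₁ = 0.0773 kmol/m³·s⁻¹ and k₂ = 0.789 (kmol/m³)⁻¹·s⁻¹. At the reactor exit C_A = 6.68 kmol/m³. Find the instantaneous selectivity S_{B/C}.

S_{B/C} = r_B/r_C = (k₁)/(k₂·C_A^2) = (k₁/k₂)·C_A^-2.
= (0.0773) / (0.789×6.680^2) = 0.07730/35.21 = 0.00220.
The undesired path is higher order in A, so low C_A (CSTR or dilute feed) favours B.

0.00220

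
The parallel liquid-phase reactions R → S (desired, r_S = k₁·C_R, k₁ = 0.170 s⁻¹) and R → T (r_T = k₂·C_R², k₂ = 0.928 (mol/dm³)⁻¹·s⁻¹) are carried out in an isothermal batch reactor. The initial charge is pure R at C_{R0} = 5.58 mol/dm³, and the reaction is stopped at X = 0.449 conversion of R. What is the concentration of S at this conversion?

0.105 mol/dm³

C_R = C_{R0}(1−X) = 3.075 mol/dm³.
Along a PFR/batch, dC_S/dC_R = −r_S/(r_S+r_T) = −k₁/(k₁+k₂·C_R).
Integrating from C_{R0} to C_R: C_S = (0.170/0.928)·ln[(0.170+0.928·5.58)/(0.170+0.928·3.07)] = 0.1832·ln(5.348/3.023) = 0.1045 mol/dm³.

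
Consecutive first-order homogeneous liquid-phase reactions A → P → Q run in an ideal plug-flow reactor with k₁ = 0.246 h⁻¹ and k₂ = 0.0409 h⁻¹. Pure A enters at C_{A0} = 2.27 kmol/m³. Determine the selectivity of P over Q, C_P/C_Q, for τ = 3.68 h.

11.2

The intermediate concentration in a first-order A→B→C sequence is C_P = k₁C_{A0}(e^(−k₁τ) − e^(−k₂τ))/(k₂−k₁).
e^(−k₁τ) = e^(−0.246×3.68) = e^(−0.9053) = 0.4044; e^(−k₂τ) = e^(−0.1505) = 0.8603.
C_P = 0.246×2.27/(0.0409−0.246) × (0.4044−0.8603) = (-2.723)×(-0.4558) = 1.241 kmol/m³.
C_A = C_{A0}e^(−k₁τ) = 0.9181 kmol/m³, so C_Q = C_{A0}−C_A−C_P = 0.1108 kmol/m³; C_P/C_Q = 11.2.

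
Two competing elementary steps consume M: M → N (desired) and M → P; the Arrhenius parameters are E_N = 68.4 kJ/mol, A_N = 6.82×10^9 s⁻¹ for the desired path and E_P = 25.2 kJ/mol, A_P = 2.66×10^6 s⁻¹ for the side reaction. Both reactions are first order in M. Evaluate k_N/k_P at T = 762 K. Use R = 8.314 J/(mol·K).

2.80

k_N/k_P = (A_N/A_P)·exp[−(E_N−E_P)/(RT)] = (A_N/A_P)·exp[(E_P−E_N)/(RT)].
(E_P−E_N)/(RT) = (25.2−68.4)×10³/(8.314×762) = -43200/6335 = -6.819.
k_N/k_P = (6.82×10^9/2.66×10^6)·exp(-6.819) = 2564 × 0.001093 = 2.80.
Since E_N > E_P, raising the temperature improves selectivity toward N.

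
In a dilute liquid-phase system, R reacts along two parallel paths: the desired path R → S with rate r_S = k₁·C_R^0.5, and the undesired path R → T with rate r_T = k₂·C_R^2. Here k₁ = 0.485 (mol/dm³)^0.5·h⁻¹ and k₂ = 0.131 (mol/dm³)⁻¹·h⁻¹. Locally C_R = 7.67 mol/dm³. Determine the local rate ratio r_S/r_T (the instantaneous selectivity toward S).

0.174

S_{S/T} = r_S/r_T = (k₁·C_R^0.5)/(k₂·C_R^2) = (k₁/k₂)·C_R^-1.5.
= (0.485×7.670^0.5) / (0.131×7.670^2) = 1.343/7.707 = 0.174.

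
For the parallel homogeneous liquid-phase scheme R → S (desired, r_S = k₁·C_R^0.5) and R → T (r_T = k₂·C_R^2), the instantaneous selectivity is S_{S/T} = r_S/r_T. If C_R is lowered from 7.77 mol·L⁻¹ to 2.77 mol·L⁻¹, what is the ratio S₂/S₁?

4.70

S_{S/T} = (k₁/k₂)·C_R^-1.5, so S₂/S₁ = (C_{R,2}/C_{R,1})^-1.5.
= (2.77/7.77)^(-1.5) = (0.3565)^(-1.5) = 4.70.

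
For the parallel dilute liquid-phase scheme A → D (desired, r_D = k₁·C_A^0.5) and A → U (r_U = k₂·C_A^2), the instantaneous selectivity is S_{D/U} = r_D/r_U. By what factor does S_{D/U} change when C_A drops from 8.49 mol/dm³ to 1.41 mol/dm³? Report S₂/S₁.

S_{D/U} = (k₁/k₂)·C_A^-1.5, so S₂/S₁ = (C_{A,2}/C_{A,1})^-1.5.
= (1.41/8.49)^(-1.5) = (0.1661)^(-1.5) = 14.8.

14.8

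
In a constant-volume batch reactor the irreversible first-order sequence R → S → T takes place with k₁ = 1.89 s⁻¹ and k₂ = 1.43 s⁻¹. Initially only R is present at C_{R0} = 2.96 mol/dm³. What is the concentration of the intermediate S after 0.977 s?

Solving the coupled first-order balances gives C_S(t) = [k₁/(k₂−k₁)]·C_{R0}·(e^(−k₁t) − e^(−k₂t)).
e^(−k₁t) = e^(−1.89×0.977) = e^(−1.847) = 0.1578; e^(−k₂t) = e^(−1.397) = 0.2473.
C_S = 1.89×2.96/(1.43−1.89) × (0.1578−0.2473) = (-12.16)×(-0.08953) = 1.089 mol/dm³.

1.09 mol/dm³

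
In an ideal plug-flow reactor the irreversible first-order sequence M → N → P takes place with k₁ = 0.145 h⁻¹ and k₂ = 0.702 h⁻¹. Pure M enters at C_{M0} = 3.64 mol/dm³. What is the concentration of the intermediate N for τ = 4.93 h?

0.434 mol/dm³

The intermediate concentration in a first-order A→B→C sequence is C_N = k₁C_{M0}(e^(−k₁τ) − e^(−k₂τ))/(k₂−k₁).
e^(−k₁τ) = e^(−0.145×4.93) = e^(−0.7148) = 0.4893; e^(−k₂τ) = e^(−3.461) = 0.03140.
C_N = 0.145×3.64/(0.702−0.145) × (0.4893−0.03140) = 0.9476×0.4579 = 0.4339 mol/dm³.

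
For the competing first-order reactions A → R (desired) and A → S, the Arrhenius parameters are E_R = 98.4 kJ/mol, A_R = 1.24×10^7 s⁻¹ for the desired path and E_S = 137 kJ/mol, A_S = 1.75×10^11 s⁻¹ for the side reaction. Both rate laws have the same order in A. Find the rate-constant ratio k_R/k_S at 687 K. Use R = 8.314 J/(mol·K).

k_R/k_S = (A_R/A_S)·exp[−(E_R−E_S)/(RT)] = (A_R/A_S)·exp[(E_S−E_R)/(RT)].
(E_S−E_R)/(RT) = (137−98.4)×10³/(8.314×687) = 38600/5712 = 6.758.
k_R/k_S = (1.24×10^7/1.75×10^11)·exp(6.758) = 7.086×10^-5 × 861.0 = 0.0610.

0.0610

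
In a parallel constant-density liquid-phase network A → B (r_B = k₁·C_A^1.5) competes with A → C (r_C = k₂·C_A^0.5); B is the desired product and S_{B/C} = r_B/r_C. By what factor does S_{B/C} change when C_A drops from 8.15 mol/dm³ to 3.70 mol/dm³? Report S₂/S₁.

0.454

S_{B/C} = (k₁/k₂)·C_A, so S₂/S₁ = (C_{A,2}/C_{A,1}).
= 3.70/8.15 = 0.454.
Selectivity toward B falls as C_A falls — high-concentration operation is favoured.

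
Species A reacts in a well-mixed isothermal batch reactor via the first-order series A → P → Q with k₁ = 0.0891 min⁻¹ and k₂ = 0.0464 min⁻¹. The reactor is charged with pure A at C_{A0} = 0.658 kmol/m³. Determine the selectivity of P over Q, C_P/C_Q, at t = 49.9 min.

0.225

The intermediate concentration in a first-order A→B→C sequence is C_P = k₁C_{A0}(e^(−k₁t) − e^(−k₂t))/(k₂−k₁).
e^(−k₁t) = e^(−0.0891×49.9) = e^(−4.446) = 0.01172; e^(−k₂t) = e^(−2.315) = 0.09873.
C_P = 0.0891×0.658/(0.0464−0.0891) × (0.01172−0.09873) = (-1.373)×(-0.08701) = 0.1195 kmol/m³.
C_A = C_{A0}e^(−k₁t) = 0.007715 kmol/m³, so C_Q = C_{A0}−C_A−C_P = 0.5308 kmol/m³; C_P/C_Q = 0.225.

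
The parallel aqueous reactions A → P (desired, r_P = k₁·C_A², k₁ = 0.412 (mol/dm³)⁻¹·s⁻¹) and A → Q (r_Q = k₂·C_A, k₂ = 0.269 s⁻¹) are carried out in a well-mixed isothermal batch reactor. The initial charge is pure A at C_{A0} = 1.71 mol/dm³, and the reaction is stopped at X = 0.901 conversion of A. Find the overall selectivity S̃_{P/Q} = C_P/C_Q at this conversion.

C_A = C_{A0}(1−X) = 0.1693 mol/dm³.
Along a PFR/batch, dC_Q/dC_A = −r_Q/(r_P+r_Q) = −k₂/(k₂+k₁·C_A).
Integrating from C_{A0} to C_A: C_Q = (0.269/0.412)·ln[(0.269+0.412·1.71)/(0.269+0.412·0.169)] = 0.6529·ln(0.9735/0.3387) = 0.6893 mol/dm³.
Then C_P = (C_{A0}−C_A) − C_Q = 1.541 − 0.6893 = 0.8515 mol/dm³.
S̃_{P/Q} = C_P/C_Q = 0.8515/0.6893 = 1.24.

1.24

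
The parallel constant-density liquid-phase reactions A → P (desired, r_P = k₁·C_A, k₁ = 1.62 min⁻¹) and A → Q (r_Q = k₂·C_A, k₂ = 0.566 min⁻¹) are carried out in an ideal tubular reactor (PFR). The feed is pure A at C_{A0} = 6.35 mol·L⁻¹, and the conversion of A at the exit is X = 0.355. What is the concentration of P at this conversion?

C_A = C_{A0}(1−X) = 4.096 mol·L⁻¹.
Both paths are first order in A, so the instantaneous fraction to P is constant: dC_P/d(−C_A) = k₁/(k₁+k₂) = 0.7411.
C_P = 0.7411·(C_{A0}−C_A) = 0.7411×2.254 = 1.67 mol·L⁻¹.

1.67 mol·L⁻¹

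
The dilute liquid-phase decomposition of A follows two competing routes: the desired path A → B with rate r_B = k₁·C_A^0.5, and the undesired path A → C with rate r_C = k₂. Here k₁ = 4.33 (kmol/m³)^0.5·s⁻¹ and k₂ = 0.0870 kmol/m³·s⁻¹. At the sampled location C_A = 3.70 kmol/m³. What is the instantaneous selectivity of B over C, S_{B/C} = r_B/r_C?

S_{B/C} = r_B/r_C = (k₁·C_A^0.5)/(k₂) = (k₁/k₂)·C_A^0.5.
= (4.33×3.700^0.5) / (0.0870) = 8.329/0.08700 = 95.7.
Since the desired path is higher order in A, keeping C_A high (PFR or concentrated feed) favours B.

95.7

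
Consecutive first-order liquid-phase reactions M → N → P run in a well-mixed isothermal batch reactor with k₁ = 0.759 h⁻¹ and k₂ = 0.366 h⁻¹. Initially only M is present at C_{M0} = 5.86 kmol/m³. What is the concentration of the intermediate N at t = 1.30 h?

Solving the coupled first-order balances gives C_N(t) = [k₁/(k₂−k₁)]·C_{M0}·(e^(−k₁t) − e^(−k₂t)).
e^(−k₁t) = e^(−0.759×1.30) = e^(−0.9867) = 0.3728; e^(−k₂t) = e^(−0.4758) = 0.6214.
C_N = 0.759×5.86/(0.366−0.759) × (0.3728−0.6214) = (-11.32)×(-0.2486) = 2.813 kmol/m³.

2.81 kmol/m³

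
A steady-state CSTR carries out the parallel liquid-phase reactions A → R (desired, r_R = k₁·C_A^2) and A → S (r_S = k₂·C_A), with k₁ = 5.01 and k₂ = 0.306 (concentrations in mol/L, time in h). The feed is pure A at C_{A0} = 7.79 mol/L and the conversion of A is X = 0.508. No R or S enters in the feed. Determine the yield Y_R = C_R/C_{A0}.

0.500

Exit C_A = C_{A0}(1−X) = 7.79×0.492 = 3.833 mol/L.
In a CSTR the entire volume is at exit conditions, so r_R = 5.01×3.833^2 = 73.59 and r_S = 0.306×3.833 = 1.173.
Fraction of consumed A going to R: r_R/(r_R+r_S) = 0.9843.
C_R = 0.9843·C_{A0}·X = 0.9843×7.79×0.508 = 3.90 mol/L; Y_R = C_R/C_{A0} = 0.500.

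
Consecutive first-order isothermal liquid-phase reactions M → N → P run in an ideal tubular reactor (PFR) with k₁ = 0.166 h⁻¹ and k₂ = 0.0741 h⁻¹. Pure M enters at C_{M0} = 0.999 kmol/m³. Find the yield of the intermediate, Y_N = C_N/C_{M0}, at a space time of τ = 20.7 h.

0.331

For first-order series with pure M initially, C_N(τ) = k₁C_{M0}/(k₂−k₁)·(e^(−k₁τ) − e^(−k₂τ)).
e^(−k₁τ) = e^(−0.166×20.7) = e^(−3.436) = 0.03219; e^(−k₂τ) = e^(−1.534) = 0.2157.
C_N = 0.166×0.999/(0.0741−0.166) × (0.03219−0.2157) = (-1.805)×(-0.1835) = 0.3311 kmol/m³.
Y_N = C_N/C_{M0} = 0.3311/0.999 = 0.331.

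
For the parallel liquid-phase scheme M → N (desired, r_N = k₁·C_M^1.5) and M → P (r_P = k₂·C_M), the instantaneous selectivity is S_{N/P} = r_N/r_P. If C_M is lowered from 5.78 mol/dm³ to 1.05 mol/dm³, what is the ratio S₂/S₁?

S_{N/P} = (k₁/k₂)·C_M^0.5, so S₂/S₁ = (C_{M,2}/C_{M,1})^0.5.
= (1.05/5.78)^0.5 = (0.1817)^0.5 = 0.426.

0.426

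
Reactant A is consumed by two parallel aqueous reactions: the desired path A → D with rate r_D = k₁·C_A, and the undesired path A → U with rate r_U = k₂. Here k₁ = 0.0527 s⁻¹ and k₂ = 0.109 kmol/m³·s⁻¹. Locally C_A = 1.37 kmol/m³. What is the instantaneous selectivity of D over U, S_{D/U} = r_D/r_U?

0.662

S_{D/U} = r_D/r_U = (k₁·C_A)/(k₂) = (k₁/k₂)·C_A.
= (0.0527×1.370) / (0.109) = 0.07220/0.1090 = 0.662.
Since the desired path is higher order in A, keeping C_A high (PFR or concentrated feed) favours D.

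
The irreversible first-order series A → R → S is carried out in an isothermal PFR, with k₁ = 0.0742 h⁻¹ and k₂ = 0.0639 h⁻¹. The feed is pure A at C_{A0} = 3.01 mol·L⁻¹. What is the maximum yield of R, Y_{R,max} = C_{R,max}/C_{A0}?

For a first-order series the maximum intermediate yield is C_{R,max}/C_{A0} = (k₁/k₂)^[k₂/(k₂−k₁)].
= (0.0742/0.0639)^(0.0639/(0.0639−0.0742)) = (1.161)^(-6.204) = 0.3957.

0.396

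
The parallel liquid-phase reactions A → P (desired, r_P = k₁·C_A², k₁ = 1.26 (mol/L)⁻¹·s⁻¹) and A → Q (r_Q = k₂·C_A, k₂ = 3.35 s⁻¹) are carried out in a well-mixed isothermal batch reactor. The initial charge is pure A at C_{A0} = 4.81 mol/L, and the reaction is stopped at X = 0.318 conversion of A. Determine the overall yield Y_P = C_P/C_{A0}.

0.191

C_A = C_{A0}(1−X) = 3.280 mol/L.
Along a PFR/batch, dC_Q/dC_A = −r_Q/(r_P+r_Q) = −k₂/(k₂+k₁·C_A).
Integrating from C_{A0} to C_A: C_Q = (3.35/1.26)·ln[(3.35+1.26·4.81)/(3.35+1.26·3.28)] = 2.659·ln(9.411/7.483) = 0.6093 mol/L.
Then C_P = (C_{A0}−C_A) − C_Q = 1.530 − 0.6093 = 0.9203 mol/L.
Y_P = C_P/C_{A0} = 0.9203/4.81 = 0.191.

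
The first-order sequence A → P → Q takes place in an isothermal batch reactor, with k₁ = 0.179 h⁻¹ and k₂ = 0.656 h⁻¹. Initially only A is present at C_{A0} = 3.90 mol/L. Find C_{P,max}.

Evaluating C_P at t_opt = ln(k₂/k₁)/(k₂−k₁) gives C_{P,max}/C_{A0} = (k₁/k₂)^[k₂/(k₂−k₁)].
= (0.179/0.656)^(0.656/(0.656−0.179)) = (0.2729)^(1.375) = 0.1676.
C_{P,max} = 0.1676×3.90 = 0.654 mol/L.

0.654 mol/L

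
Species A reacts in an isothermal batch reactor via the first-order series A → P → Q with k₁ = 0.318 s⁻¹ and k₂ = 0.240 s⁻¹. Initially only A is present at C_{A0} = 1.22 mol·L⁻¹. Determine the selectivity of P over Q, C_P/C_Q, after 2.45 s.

Solving the coupled first-order balances gives C_P(t) = [k₁/(k₂−k₁)]·C_{A0}·(e^(−k₁t) − e^(−k₂t)).
e^(−k₁t) = e^(−0.318×2.45) = e^(−0.7791) = 0.4588; e^(−k₂t) = e^(−0.5880) = 0.5554.
C_P = 0.318×1.22/(0.240−0.318) × (0.4588−0.5554) = (-4.974)×(-0.09662) = 0.4806 mol·L⁻¹.
C_A = C_{A0}e^(−k₁t) = 0.5598 mol·L⁻¹, so C_Q = C_{A0}−C_A−C_P = 0.1797 mol·L⁻¹; C_P/C_Q = 2.67.

2.67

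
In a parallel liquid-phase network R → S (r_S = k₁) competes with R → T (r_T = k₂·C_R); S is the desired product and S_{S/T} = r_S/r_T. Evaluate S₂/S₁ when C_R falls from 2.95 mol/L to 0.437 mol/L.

S_{S/T} = (k₁/k₂)·C_R⁻¹, so S₂/S₁ = (C_{R,2}/C_{R,1})⁻¹.
= 2.95/0.437 = 6.75.
Selectivity toward S rises as C_R falls — low-concentration operation is favoured.

6.75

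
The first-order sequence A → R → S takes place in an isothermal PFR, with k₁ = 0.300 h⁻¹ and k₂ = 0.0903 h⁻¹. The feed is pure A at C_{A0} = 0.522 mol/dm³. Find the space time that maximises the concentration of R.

Setting dC_R/dτ = 0 gives τ_opt = ln(k₂/k₁)/(k₂−k₁).
= ln(0.0903/0.300)/(0.0903−0.300) = ln(0.3010)/-0.2097 = -1.201/-0.2097 = 5.73 h.

5.73 h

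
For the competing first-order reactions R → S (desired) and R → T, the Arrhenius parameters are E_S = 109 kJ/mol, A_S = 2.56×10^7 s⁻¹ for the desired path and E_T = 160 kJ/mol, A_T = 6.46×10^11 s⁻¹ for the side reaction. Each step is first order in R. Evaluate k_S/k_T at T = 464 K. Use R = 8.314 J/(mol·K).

k_S/k_T = (A_S/A_T)·exp[−(E_S−E_T)/(RT)] = (A_S/A_T)·exp[(E_T−E_S)/(RT)].
(E_T−E_S)/(RT) = (160−109)×10³/(8.314×464) = 51000/3858 = 13.22.
k_S/k_T = (2.56×10^7/6.46×10^11)·exp(13.22) = 3.963×10^-5 × 5.515×10^5 = 21.9.
Since E_S < E_T, lowering the temperature improves selectivity toward S.

21.9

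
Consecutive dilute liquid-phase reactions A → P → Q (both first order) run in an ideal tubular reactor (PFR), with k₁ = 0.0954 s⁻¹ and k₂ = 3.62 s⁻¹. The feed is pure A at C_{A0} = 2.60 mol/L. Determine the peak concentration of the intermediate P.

0.0621 mol/L

At the optimum, C_{P,max}/C_{A0} = (k₁/k₂)^[k₂/(k₂−k₁)].
= (0.0954/3.62)^(3.62/(3.62−0.0954)) = (0.02635)^(1.027) = 0.02388.
C_{P,max} = 0.02388×2.60 = 0.0621 mol/L.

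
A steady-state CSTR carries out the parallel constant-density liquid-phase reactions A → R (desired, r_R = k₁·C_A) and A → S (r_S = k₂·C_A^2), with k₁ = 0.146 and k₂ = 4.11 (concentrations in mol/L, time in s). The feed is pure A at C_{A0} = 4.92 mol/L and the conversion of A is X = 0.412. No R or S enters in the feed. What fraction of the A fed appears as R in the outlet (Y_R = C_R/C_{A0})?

0.00500

Exit C_A = C_{A0}(1−X) = 4.92×0.588 = 2.893 mol/L.
Rates in a CSTR are evaluated at the outlet concentration: r_R = 0.146×2.893 = 0.4224, r_S = 4.11×2.893^2 = 34.40.
Fraction of consumed A going to R: r_R/(r_R+r_S) = 0.01213.
C_R = 0.01213·C_{A0}·X = 0.01213×4.92×0.412 = 0.0246 mol/L; Y_R = C_R/C_{A0} = 0.00500.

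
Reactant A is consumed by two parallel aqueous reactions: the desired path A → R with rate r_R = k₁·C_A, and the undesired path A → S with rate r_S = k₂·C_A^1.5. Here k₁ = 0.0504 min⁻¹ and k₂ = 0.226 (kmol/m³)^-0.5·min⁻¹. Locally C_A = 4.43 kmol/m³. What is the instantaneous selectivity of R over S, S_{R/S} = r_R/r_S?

S_{R/S} = r_R/r_S = (k₁·C_A)/(k₂·C_A^1.5) = (k₁/k₂)·C_A^-0.5.
= (0.0504×4.430) / (0.226×4.430^1.5) = 0.2233/2.107 = 0.106.
The undesired path is higher order in A, so low C_A (CSTR or dilute feed) favours R.

0.106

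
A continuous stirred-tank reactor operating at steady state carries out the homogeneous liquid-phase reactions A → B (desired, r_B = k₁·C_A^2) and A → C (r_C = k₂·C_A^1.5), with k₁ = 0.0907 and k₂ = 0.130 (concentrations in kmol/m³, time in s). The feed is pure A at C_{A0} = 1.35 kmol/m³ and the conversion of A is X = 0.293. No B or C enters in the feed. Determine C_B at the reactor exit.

0.160 kmol/m³

Exit C_A = C_{A0}(1−X) = 1.35×0.707 = 0.9545 kmol/m³.
A CSTR operates uniformly at the exit composition, giving r_B = 0.08263 and r_C = 0.1212 (each k·C_A^n at C_A = 0.9545).
Fraction of consumed A going to B: r_B/(r_B+r_C) = 0.4053.
C_B = 0.4053·C_{A0}·X = 0.4053×1.35×0.293 = 0.160 kmol/m³.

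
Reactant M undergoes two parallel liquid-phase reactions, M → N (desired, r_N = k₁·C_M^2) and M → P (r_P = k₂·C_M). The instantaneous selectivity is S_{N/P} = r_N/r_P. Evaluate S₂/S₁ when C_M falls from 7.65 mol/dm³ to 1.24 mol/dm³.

0.162

S_{N/P} = (k₁/k₂)·C_M, so S₂/S₁ = (C_{M,2}/C_{M,1}).
= 1.24/7.65 = 0.162.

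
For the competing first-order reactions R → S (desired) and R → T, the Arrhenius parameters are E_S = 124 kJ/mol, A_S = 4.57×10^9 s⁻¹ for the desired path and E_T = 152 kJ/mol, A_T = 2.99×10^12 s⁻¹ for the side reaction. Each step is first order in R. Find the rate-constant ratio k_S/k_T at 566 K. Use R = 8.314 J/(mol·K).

0.587

Since both paths have the same order in R, the concentration cancels and S_{S/T} = k_S/k_T = (A_S/A_T)·exp[(E_T−E_S)/(RT)].
(E_T−E_S)/(RT) = (152−124)×10³/(8.314×566) = 28000/4706 = 5.950.
k_S/k_T = (4.57×10^9/2.99×10^12)·exp(5.950) = 0.001528 × 383.8 = 0.587.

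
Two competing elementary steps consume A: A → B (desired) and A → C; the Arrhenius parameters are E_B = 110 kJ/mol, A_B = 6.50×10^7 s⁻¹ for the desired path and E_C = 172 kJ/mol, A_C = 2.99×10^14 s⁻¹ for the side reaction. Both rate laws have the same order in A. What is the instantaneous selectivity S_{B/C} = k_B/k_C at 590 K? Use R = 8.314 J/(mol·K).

With equal orders, S_{B/C} = k_B/k_C = (A_B/A_C)·exp[(E_C−E_B)/(RT)].
(E_C−E_B)/(RT) = (172−110)×10³/(8.314×590) = 62000/4905 = 12.64.
k_B/k_C = (6.50×10^7/2.99×10^14)·exp(12.64) = 2.174×10^-7 × 3.085×10^5 = 0.0671.

0.0671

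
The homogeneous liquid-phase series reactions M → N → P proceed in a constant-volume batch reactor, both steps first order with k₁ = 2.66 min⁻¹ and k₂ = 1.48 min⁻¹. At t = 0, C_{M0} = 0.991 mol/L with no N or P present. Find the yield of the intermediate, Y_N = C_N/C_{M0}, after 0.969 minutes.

0.366

The intermediate concentration in a first-order A→B→C sequence is C_N = k₁C_{M0}(e^(−k₁t) − e^(−k₂t))/(k₂−k₁).
e^(−k₁t) = e^(−2.66×0.969) = e^(−2.578) = 0.07596; e^(−k₂t) = e^(−1.434) = 0.2383.
C_N = 2.66×0.991/(1.48−2.66) × (0.07596−0.2383) = (-2.234)×(-0.1624) = 0.3627 mol/L.
Y_N = C_N/C_{M0} = 0.3627/0.991 = 0.366.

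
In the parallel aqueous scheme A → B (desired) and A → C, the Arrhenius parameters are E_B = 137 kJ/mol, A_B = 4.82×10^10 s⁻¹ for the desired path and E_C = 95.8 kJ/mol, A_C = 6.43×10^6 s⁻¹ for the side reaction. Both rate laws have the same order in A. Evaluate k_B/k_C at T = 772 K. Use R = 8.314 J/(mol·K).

12.2

Since both paths have the same order in A, the concentration cancels and S_{B/C} = k_B/k_C = (A_B/A_C)·exp[(E_C−E_B)/(RT)].
(E_C−E_B)/(RT) = (95.8−137)×10³/(8.314×772) = -41200/6418 = -6.419.
k_B/k_C = (4.82×10^10/6.43×10^6)·exp(-6.419) = 7496 × 0.001630 = 12.2.
Since E_B > E_C, raising the temperature improves selectivity toward B.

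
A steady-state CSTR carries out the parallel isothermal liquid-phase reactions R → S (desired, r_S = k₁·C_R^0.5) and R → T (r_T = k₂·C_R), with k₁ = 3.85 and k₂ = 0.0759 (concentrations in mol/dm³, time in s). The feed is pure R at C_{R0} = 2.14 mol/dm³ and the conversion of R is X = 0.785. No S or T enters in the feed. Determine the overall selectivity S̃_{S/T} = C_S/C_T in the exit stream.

Exit C_R = C_{R0}(1−X) = 2.14×0.215 = 0.4601 mol/dm³.
Rates in a CSTR are evaluated at the outlet concentration: r_S = 3.85×0.4601^0.5 = 2.611, r_T = 0.0759×0.4601 = 0.03492.
Overall selectivity = C_S/C_T = r_Sτ/(r_Tτ) = r_S/r_T = 74.8.

74.8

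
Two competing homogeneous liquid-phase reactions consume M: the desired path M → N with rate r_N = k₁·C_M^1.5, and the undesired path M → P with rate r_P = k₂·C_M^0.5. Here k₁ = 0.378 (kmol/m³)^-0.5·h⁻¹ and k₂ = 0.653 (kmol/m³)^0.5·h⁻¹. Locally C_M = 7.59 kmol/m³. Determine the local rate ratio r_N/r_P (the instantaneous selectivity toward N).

4.39

S_{N/P} = r_N/r_P = (k₁·C_M^1.5)/(k₂·C_M^0.5) = (k₁/k₂)·C_M.
= (0.378×7.590^1.5) / (0.653×7.590^0.5) = 7.904/1.799 = 4.39.
Since the desired path is higher order in M, keeping C_M high (PFR or concentrated feed) favours N.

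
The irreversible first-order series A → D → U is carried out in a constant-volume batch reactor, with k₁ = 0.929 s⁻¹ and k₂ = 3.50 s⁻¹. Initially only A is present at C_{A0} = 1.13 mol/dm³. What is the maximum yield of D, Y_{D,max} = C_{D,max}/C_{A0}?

0.164

Evaluating C_D at t_opt = ln(k₂/k₁)/(k₂−k₁) gives C_{D,max}/C_{A0} = (k₁/k₂)^[k₂/(k₂−k₁)].
= (0.929/3.50)^(3.50/(3.50−0.929)) = (0.2654)^(1.361) = 0.1644.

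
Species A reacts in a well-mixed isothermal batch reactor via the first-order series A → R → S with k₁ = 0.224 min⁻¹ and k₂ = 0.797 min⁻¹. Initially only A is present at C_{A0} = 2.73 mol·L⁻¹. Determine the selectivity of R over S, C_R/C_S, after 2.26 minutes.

For first-order series with pure A initially, C_R(t) = k₁C_{A0}/(k₂−k₁)·(e^(−k₁t) − e^(−k₂t)).
e^(−k₁t) = e^(−0.224×2.26) = e^(−0.5062) = 0.6028; e^(−k₂t) = e^(−1.801) = 0.1651.
C_R = 0.224×2.73/(0.797−0.224) × (0.6028−0.1651) = 1.067×0.4377 = 0.4671 mol·L⁻¹.
C_A = C_{A0}e^(−k₁t) = 1.646 mol·L⁻¹, so C_S = C_{A0}−C_A−C_R = 0.6174 mol·L⁻¹; C_R/C_S = 0.757.

0.757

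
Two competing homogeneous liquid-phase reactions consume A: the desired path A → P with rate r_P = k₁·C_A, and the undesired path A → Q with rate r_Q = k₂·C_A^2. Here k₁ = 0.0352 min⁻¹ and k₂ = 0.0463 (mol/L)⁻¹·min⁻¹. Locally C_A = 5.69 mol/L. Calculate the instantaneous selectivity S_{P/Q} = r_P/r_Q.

S_{P/Q} = r_P/r_Q = (k₁·C_A)/(k₂·C_A^2) = (k₁/k₂)·C_A⁻¹.
= (0.0352×5.690) / (0.0463×5.690^2) = 0.2003/1.499 = 0.134.

0.134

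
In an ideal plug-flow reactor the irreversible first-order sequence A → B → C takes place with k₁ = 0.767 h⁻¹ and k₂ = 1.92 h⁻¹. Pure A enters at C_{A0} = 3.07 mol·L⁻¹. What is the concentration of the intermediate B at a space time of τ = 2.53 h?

Solving the coupled first-order balances gives C_B(τ) = [k₁/(k₂−k₁)]·C_{A0}·(e^(−k₁τ) − e^(−k₂τ)).
e^(−k₁τ) = e^(−0.767×2.53) = e^(−1.941) = 0.1436; e^(−k₂τ) = e^(−4.858) = 0.007769.
C_B = 0.767×3.07/(1.92−0.767) × (0.1436−0.007769) = 2.042×0.1359 = 0.2775 mol·L⁻¹.

0.277 mol·L⁻¹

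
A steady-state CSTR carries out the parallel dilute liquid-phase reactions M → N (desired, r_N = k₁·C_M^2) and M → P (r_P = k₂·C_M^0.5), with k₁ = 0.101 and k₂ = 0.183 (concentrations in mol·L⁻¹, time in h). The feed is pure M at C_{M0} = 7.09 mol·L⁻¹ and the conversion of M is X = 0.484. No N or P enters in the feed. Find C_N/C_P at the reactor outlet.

3.86

Exit C_M = C_{M0}(1−X) = 7.09×0.516 = 3.658 mol·L⁻¹.
Rates in a CSTR are evaluated at the outlet concentration: r_N = 0.101×3.658^2 = 1.352, r_P = 0.183×3.658^0.5 = 0.3500.
Overall selectivity = C_N/C_P = r_Nτ/(r_Pτ) = r_N/r_P = 3.86.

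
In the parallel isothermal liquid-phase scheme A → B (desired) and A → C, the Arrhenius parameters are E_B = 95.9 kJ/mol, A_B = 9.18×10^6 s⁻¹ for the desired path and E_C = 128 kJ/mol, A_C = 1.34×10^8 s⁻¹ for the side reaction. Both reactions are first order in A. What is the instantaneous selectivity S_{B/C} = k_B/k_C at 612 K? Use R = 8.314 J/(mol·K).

Since both paths have the same order in A, the concentration cancels and S_{B/C} = k_B/k_C = (A_B/A_C)·exp[(E_C−E_B)/(RT)].
(E_C−E_B)/(RT) = (128−95.9)×10³/(8.314×612) = 32100/5088 = 6.309.
k_B/k_C = (9.18×10^6/1.34×10^8)·exp(6.309) = 0.06851 × 549.4 = 37.6.
Since E_B < E_C, lowering the temperature improves selectivity toward B.

37.6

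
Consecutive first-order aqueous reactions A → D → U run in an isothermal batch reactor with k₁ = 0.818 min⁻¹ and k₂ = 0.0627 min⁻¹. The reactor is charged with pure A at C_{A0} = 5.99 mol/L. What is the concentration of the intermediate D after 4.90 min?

The intermediate concentration in a first-order A→B→C sequence is C_D = k₁C_{A0}(e^(−k₁t) − e^(−k₂t))/(k₂−k₁).
e^(−k₁t) = e^(−0.818×4.90) = e^(−4.008) = 0.01817; e^(−k₂t) = e^(−0.3072) = 0.7355.
C_D = 0.818×5.99/(0.0627−0.818) × (0.01817−0.7355) = (-6.487)×(-0.7173) = 4.653 mol/L.

4.65 mol/L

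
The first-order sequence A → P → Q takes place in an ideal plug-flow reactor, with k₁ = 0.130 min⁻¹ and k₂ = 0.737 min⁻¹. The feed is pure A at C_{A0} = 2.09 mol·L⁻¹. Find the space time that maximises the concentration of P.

For first-order series the maximum of C_P occurs at τ_opt = ln(k₂/k₁)/(k₂−k₁).
= ln(0.737/0.130)/(0.737−0.130) = ln(5.669)/0.6070 = 1.735/0.6070 = 2.86 min.

2.86 min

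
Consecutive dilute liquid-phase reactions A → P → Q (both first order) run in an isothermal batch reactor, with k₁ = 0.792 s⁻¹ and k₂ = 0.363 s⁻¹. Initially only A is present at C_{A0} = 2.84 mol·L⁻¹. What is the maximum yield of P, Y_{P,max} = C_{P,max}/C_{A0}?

For a first-order series the maximum intermediate yield is C_{P,max}/C_{A0} = (k₁/k₂)^[k₂/(k₂−k₁)].
= (0.792/0.363)^(0.363/(0.363−0.792)) = (2.182)^(-0.8462) = 0.5168.

0.517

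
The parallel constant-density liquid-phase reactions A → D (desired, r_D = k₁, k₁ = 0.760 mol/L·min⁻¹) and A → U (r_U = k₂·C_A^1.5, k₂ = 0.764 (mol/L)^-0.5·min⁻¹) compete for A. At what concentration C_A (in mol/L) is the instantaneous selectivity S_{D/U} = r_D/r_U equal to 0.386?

S_{D/U} = (k₁/k₂)·C_A^-1.5 ⇒ C_A = (S·k₂/k₁)^(1/(-1.5)).
= (0.386×0.764/0.760)^(-0.6667) = (0.3880)^(-0.6667) = 1.88 mol/L.

1.88 mol/L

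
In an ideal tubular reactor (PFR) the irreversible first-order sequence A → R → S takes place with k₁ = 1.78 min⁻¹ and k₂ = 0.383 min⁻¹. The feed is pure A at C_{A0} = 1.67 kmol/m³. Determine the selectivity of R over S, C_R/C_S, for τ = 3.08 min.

0.634

The intermediate concentration in a first-order A→B→C sequence is C_R = k₁C_{A0}(e^(−k₁τ) − e^(−k₂τ))/(k₂−k₁).
e^(−k₁τ) = e^(−1.78×3.08) = e^(−5.482) = 0.004159; e^(−k₂τ) = e^(−1.180) = 0.3074.
C_R = 1.78×1.67/(0.383−1.78) × (0.004159−0.3074) = (-2.128)×(-0.3032) = 0.6452 kmol/m³.
C_A = C_{A0}e^(−k₁τ) = 0.006946 kmol/m³, so C_S = C_{A0}−C_A−C_R = 1.018 kmol/m³; C_R/C_S = 0.634.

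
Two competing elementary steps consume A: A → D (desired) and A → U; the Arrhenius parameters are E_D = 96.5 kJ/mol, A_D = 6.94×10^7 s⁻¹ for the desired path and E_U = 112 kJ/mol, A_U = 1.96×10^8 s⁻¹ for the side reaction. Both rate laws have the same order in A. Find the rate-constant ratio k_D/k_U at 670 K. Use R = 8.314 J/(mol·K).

5.72

With equal orders, S_{D/U} = k_D/k_U = (A_D/A_U)·exp[(E_U−E_D)/(RT)].
(E_U−E_D)/(RT) = (112−96.5)×10³/(8.314×670) = 15500/5570 = 2.783.
k_D/k_U = (6.94×10^7/1.96×10^8)·exp(2.783) = 0.3541 × 16.16 = 5.72.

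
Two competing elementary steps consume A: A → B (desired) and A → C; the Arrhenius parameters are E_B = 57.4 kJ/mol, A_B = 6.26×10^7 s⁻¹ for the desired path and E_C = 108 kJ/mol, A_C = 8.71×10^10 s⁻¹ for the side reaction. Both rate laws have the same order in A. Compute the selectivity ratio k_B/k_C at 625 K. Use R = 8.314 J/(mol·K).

With equal orders, S_{B/C} = k_B/k_C = (A_B/A_C)·exp[(E_C−E_B)/(RT)].
(E_C−E_B)/(RT) = (108−57.4)×10³/(8.314×625) = 50600/5196 = 9.738.
k_B/k_C = (6.26×10^7/8.71×10^10)·exp(9.738) = 7.187×10^-4 × 16946 = 12.2.
Since E_B < E_C, lowering the temperature improves selectivity toward B.

12.2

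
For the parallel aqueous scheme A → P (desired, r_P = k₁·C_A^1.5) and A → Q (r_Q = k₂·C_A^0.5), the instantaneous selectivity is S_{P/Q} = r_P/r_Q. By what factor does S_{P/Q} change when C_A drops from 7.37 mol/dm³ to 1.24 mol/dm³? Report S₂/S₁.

0.168

S_{P/Q} = (k₁/k₂)·C_A, so S₂/S₁ = (C_{A,2}/C_{A,1}).
= 1.24/7.37 = 0.168.
Selectivity toward P falls as C_A falls — high-concentration operation is favoured.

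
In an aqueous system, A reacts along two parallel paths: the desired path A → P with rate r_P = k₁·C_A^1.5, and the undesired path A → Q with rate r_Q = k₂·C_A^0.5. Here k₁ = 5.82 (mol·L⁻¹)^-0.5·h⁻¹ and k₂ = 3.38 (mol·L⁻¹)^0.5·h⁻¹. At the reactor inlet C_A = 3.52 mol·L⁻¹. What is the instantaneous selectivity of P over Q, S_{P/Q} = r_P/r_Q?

S_{P/Q} = r_P/r_Q = (k₁·C_A^1.5)/(k₂·C_A^0.5) = (k₁/k₂)·C_A.
= (5.82×3.520^1.5) / (3.38×3.520^0.5) = 38.44/6.341 = 6.06.

6.06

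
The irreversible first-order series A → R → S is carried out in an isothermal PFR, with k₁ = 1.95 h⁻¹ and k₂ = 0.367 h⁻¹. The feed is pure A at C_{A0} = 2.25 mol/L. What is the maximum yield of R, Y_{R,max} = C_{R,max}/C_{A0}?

Evaluating C_R at τ_opt = ln(k₂/k₁)/(k₂−k₁) gives C_{R,max}/C_{A0} = (k₁/k₂)^[k₂/(k₂−k₁)].
= (1.95/0.367)^(0.367/(0.367−1.95)) = (5.313)^(-0.2318) = 0.6789.

0.679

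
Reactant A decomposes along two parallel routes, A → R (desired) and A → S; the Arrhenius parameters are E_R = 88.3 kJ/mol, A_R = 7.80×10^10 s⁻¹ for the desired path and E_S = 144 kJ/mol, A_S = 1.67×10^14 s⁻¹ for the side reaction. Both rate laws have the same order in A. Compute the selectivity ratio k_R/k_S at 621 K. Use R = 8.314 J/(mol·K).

Since both paths have the same order in A, the concentration cancels and S_{R/S} = k_R/k_S = (A_R/A_S)·exp[(E_S−E_R)/(RT)].
(E_S−E_R)/(RT) = (144−88.3)×10³/(8.314×621) = 55700/5163 = 10.79.
k_R/k_S = (7.80×10^10/1.67×10^14)·exp(10.79) = 4.671×10^-4 × 48451 = 22.6.

22.6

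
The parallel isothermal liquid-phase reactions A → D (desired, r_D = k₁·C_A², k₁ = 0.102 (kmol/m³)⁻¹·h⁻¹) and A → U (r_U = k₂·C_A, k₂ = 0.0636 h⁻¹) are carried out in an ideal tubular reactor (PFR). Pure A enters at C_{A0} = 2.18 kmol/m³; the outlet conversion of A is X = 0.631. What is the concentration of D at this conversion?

C_A = C_{A0}(1−X) = 0.8044 kmol/m³.
Along a PFR/batch, dC_U/dC_A = −r_U/(r_D+r_U) = −k₂/(k₂+k₁·C_A).
Integrating from C_{A0} to C_A: C_U = (0.0636/0.102)·ln[(0.0636+0.102·2.18)/(0.0636+0.102·0.804)] = 0.6235·ln(0.2860/0.1457) = 0.4207 kmol/m³.
Then C_D = (C_{A0}−C_A) − C_U = 1.376 − 0.4207 = 0.9549 kmol/m³.

0.955 kmol/m³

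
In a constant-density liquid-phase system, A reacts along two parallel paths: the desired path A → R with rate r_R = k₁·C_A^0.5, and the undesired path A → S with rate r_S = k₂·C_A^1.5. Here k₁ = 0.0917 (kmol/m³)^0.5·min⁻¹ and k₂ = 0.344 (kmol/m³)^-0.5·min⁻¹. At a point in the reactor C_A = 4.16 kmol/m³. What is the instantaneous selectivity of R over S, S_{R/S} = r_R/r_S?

0.0641

S_{R/S} = r_R/r_S = (k₁·C_A^0.5)/(k₂·C_A^1.5) = (k₁/k₂)·C_A⁻¹.
= (0.0917×4.160^0.5) / (0.344×4.160^1.5) = 0.1870/2.919 = 0.0641.
The undesired path is higher order in A, so low C_A (CSTR or dilute feed) favours R.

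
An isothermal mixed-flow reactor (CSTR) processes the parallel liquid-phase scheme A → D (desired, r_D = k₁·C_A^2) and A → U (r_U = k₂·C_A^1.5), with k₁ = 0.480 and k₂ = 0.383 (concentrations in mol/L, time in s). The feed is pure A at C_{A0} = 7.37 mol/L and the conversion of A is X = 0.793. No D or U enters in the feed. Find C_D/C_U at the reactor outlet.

Exit C_A = C_{A0}(1−X) = 7.37×0.207 = 1.526 mol/L.
Rates in a CSTR are evaluated at the outlet concentration: r_D = 0.480×1.526^2 = 1.117, r_U = 0.383×1.526^1.5 = 0.7217.
Overall selectivity = C_D/C_U = r_Dτ/(r_Uτ) = r_D/r_U = 1.55.

1.55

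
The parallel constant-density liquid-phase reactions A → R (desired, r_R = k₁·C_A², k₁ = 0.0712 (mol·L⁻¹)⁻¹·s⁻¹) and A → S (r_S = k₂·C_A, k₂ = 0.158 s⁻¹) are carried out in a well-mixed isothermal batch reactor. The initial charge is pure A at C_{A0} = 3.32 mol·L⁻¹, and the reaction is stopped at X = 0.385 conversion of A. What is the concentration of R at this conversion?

C_A = C_{A0}(1−X) = 2.042 mol·L⁻¹.
Along a PFR/batch, dC_S/dC_A = −r_S/(r_R+r_S) = −k₂/(k₂+k₁·C_A).
Integrating from C_{A0} to C_A: C_S = (0.158/0.0712)·ln[(0.158+0.0712·3.32)/(0.158+0.0712·2.04)] = 2.219·ln(0.3944/0.3034) = 0.5822 mol·L⁻¹.
Then C_R = (C_{A0}−C_A) − C_S = 1.278 − 0.5822 = 0.6960 mol·L⁻¹.

0.696 mol·L⁻¹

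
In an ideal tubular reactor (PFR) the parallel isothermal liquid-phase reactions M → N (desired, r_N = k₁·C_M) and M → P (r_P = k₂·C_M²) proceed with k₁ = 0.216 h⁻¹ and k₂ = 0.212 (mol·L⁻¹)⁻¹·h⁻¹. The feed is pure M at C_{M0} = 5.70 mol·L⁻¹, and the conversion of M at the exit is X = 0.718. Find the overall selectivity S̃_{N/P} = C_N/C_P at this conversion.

0.305

C_M = C_{M0}(1−X) = 1.607 mol·L⁻¹.
Along a PFR/batch, dC_N/dC_M = −r_N/(r_N+r_P) = −k₁/(k₁+k₂·C_M).
Integrating from C_{M0} to C_M: C_N = (0.216/0.212)·ln[(0.216+0.212·5.70)/(0.216+0.212·1.61)] = 1.019·ln(1.424/0.5568) = 0.9571 mol·L⁻¹.
C_P = (C_{M0}−C_M)−C_N = 3.136 mol·L⁻¹; S̃_{N/P} = 0.9571/3.136 = 0.305.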